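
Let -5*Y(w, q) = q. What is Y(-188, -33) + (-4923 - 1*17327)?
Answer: -111217/5 ≈ -22243.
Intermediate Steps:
Y(w, q) = -q/5
Y(-188, -33) + (-4923 - 1*17327) = -1/5*(-33) + (-4923 - 1*17327) = 33/5 + (-4923 - 17327) = 33/5 - 22250 = -111217/5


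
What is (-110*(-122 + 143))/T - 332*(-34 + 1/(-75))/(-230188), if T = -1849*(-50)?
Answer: -590894672/7980330225 ≈ -0.074044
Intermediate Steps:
T = 92450
(-110*(-122 + 143))/T - 332*(-34 + 1/(-75))/(-230188) = -110*(-122 + 143)/92450 - 332*(-34 + 1/(-75))/(-230188) = -110*21*(1/92450) - 332*(-34 - 1/75)*(-1/230188) = -2310*1/92450 - 332*(-2551/75)*(-1/230188) = -231/9245 + (846932/75)*(-1/230188) = -231/9245 - 211733/4316025 = -590894672/7980330225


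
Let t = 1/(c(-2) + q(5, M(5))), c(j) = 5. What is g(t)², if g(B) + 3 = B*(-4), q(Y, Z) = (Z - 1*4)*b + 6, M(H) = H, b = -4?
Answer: 625/49 ≈ 12.755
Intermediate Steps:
q(Y, Z) = 22 - 4*Z (q(Y, Z) = (Z - 1*4)*(-4) + 6 = (Z - 4)*(-4) + 6 = (-4 + Z)*(-4) + 6 = (16 - 4*Z) + 6 = 22 - 4*Z)
t = ⅐ (t = 1/(5 + (22 - 4*5)) = 1/(5 + (22 - 20)) = 1/(5 + 2) = 1/7 = ⅐ ≈ 0.14286)
g(B) = -3 - 4*B (g(B) = -3 + B*(-4) = -3 - 4*B)
g(t)² = (-3 - 4*⅐)² = (-3 - 4/7)² = (-25/7)² = 625/49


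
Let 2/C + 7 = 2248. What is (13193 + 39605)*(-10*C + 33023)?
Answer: 3907290805354/2241 ≈ 1.7435e+9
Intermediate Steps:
C = 2/2241 (C = 2/(-7 + 2248) = 2/2241 ≈ 0.00089246)
(13193 + 39605)*(-10*C + 33023) = (13193 + 39605)*(-10*2/2241 + 33023) = 52798*(-20/2241 + 33023) = 52798*(74004523/2241) = 3907290805354/2241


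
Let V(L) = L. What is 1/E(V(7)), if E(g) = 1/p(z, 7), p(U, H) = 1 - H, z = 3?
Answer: -6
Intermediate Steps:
E(g) = -1/6 (E(g) = 1/(1 - 1*7) = 1/(1 - 7) = 1/(-6) = -1/6)
1/E(V(7)) = 1/(-1/6) = -6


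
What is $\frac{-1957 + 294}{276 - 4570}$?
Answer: $\frac{1663}{4294} \approx 0.38728$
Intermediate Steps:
$\frac{-1957 + 294}{276 - 4570} = - \frac{1663}{-4294} = \left(-1663\right) \left(- \frac{1}{4294}\right) = \frac{1663}{4294}$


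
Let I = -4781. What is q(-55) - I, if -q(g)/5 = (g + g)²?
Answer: -55719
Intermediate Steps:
q(g) = -20*g² (q(g) = -5*(g + g)² = -5*4*g² = -20*g²)
q(-55) - I = -20*(-55)² - 1*(-4781) = -20*3025 + 4781 = -60500 + 4781 = -55719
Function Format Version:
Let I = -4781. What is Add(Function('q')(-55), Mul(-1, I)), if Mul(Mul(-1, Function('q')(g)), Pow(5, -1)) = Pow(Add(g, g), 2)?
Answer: -55719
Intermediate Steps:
Function('q')(g) = Mul(-20, Pow(g, 2)) (Function('q')(g) = Mul(-5, Pow(Add(g, g), 2)) = Mul(-5, Pow(Mul(2, g), 2)) = Mul(-5, Mul(4, Pow(g, 2))) = Mul(-20, Pow(g, 2)))
Add(Function('q')(-55), Mul(-1, I)) = Add(Mul(-20, Pow(-55, 2)), Mul(-1, -4781)) = Add(Mul(-20, 3025), 4781) = Add(-60500, 4781) = -55719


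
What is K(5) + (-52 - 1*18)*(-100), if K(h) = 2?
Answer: 7002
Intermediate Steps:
K(5) + (-52 - 1*18)*(-100) = 2 + (-52 - 1*18)*(-100) = 2 + (-52 - 18)*(-100) = 2 - 70*(-100) = 2 + 7000 = 7002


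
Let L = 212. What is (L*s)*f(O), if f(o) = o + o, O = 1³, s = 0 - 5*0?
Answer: 0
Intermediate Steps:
s = 0 (s = 0 + 0 = 0)
O = 1
f(o) = 2*o
(L*s)*f(O) = (212*0)*(2*1) = 0*2 = 0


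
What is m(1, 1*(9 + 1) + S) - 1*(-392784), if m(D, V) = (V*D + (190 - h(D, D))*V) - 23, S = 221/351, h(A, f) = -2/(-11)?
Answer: 117252430/297 ≈ 3.9479e+5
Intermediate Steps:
h(A, f) = 2/11 (h(A, f) = -2*(-1/11) = 2/11)
S = 17/27 (S = 221*(1/351) = 17/27 ≈ 0.62963)
m(D, V) = -23 + 2088*V/11 + D*V (m(D, V) = (V*D + (190 - 1*2/11)*V) - 23 = (D*V + (190 - 2/11)*V) - 23 = (D*V + 2088*V/11) - 23 = (2088*V/11 + D*V) - 23 = -23 + 2088*V/11 + D*V)
m(1, 1*(9 + 1) + S) - 1*(-392784) = (-23 + 2088*(1*(9 + 1) + 17/27)/11 + 1*(1*(9 + 1) + 17/27)) - 1*(-392784) = (-23 + 2088*(1*10 + 17/27)/11 + 1*(1*10 + 17/27)) + 392784 = (-23 + 2088*(10 + 17/27)/11 + 1*(10 + 17/27)) + 392784 = (-23 + (2088/11)*(287/27) + 1*(287/27)) + 392784 = (-23 + 66584/33 + 287/27) + 392784 = 595582/297 + 392784 = 117252430/297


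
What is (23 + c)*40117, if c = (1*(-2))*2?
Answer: 762223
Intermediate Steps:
c = -4 (c = -2*2 = -4)
(23 + c)*40117 = (23 - 4)*40117 = 19*40117 = 762223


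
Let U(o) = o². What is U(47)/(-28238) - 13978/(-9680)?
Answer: 93331911/68335960 ≈ 1.3658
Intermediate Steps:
U(47)/(-28238) - 13978/(-9680) = 47²/(-28238) - 13978/(-9680) = 2209*(-1/28238) - 13978*(-1/9680) = -2209/28238 + 6989/4840 = 93331911/68335960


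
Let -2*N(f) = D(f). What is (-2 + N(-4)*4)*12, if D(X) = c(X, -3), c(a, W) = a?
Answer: 72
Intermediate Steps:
D(X) = X
N(f) = -f/2
(-2 + N(-4)*4)*12 = (-2 - ½*(-4)*4)*12 = (-2 + 2*4)*12 = (-2 + 8)*12 = 6*12 = 72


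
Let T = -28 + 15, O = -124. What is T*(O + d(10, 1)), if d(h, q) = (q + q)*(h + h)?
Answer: 1092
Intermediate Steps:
T = -13
d(h, q) = 4*h*q (d(h, q) = (2*q)*(2*h) = 4*h*q)
T*(O + d(10, 1)) = -13*(-124 + 4*10*1) = -13*(-124 + 40) = -13*(-84) = 1092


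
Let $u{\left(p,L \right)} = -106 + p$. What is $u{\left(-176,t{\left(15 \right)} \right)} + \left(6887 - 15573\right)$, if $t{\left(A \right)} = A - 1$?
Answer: $-8968$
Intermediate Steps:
$t{\left(A \right)} = -1 + A$
$u{\left(-176,t{\left(15 \right)} \right)} + \left(6887 - 15573\right) = \left(-106 - 176\right) + \left(6887 - 15573\right) = -282 + \left(6887 - 15573\right) = -282 - 8686 = -8968$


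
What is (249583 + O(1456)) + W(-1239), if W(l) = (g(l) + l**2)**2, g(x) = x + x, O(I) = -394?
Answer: 2348994814638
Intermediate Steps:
g(x) = 2*x
W(l) = (l**2 + 2*l)**2 (W(l) = (2*l + l**2)**2 = (l**2 + 2*l)**2)
(249583 + O(1456)) + W(-1239) = (249583 - 394) + (-1239)**2*(2 - 1239)**2 = 249189 + 1535121*(-1237)**2 = 249189 + 1535121*1530169 = 249189 + 2348994565449 = 2348994814638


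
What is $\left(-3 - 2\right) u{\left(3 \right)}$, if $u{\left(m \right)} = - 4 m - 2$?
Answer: $70$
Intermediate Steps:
$u{\left(m \right)} = -2 - 4 m$
$\left(-3 - 2\right) u{\left(3 \right)} = \left(-3 - 2\right) \left(-2 - 12\right) = - 5 \left(-2 - 12\right) = \left(-5\right) \left(-14\right) = 70$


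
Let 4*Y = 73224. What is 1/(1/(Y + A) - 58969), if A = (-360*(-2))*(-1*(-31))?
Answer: -40626/2395674593 ≈ -1.6958e-5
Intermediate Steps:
Y = 18306 (Y = (¼)*73224 = 18306)
A = 22320 (A = -45*(-16)*31 = 720*31 = 22320)
1/(1/(Y + A) - 58969) = 1/(1/(18306 + 22320) - 58969) = 1/(1/40626 - 58969) = 1/(-2395674593/40626) = -40626/2395674593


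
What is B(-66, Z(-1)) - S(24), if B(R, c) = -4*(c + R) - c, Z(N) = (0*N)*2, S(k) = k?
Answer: 240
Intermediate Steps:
Z(N) = 0 (Z(N) = 0*2 = 0)
B(R, c) = -5*c - 4*R (B(R, c) = -4*(R + c) - c = (-4*R - 4*c) - c = -5*c - 4*R)
B(-66, Z(-1)) - S(24) = (-5*0 - 4*(-66)) - 1*24 = (0 + 264) - 24 = 264 - 24 = 240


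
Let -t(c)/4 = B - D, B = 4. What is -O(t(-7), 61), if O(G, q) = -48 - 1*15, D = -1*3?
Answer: 63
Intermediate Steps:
D = -3
t(c) = -28 (t(c) = -4*(4 - 1*(-3)) = -4*(4 + 3) = -4*7 = -28)
O(G, q) = -63 (O(G, q) = -48 - 15 = -63)
-O(t(-7), 61) = -1*(-63) = 63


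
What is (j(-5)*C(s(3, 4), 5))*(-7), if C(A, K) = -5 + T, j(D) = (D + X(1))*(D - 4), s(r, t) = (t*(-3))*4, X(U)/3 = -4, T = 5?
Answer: 0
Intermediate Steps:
X(U) = -12 (X(U) = 3*(-4) = -12)
s(r, t) = -12*t (s(r, t) = -3*t*4 = -12*t)
j(D) = (-12 + D)*(-4 + D) (j(D) = (D - 12)*(D - 4) = (-12 + D)*(-4 + D))
C(A, K) = 0 (C(A, K) = -5 + 5 = 0)
(j(-5)*C(s(3, 4), 5))*(-7) = ((48 + (-5)² - 16*(-5))*0)*(-7) = ((48 + 25 + 80)*0)*(-7) = (153*0)*(-7) = 0*(-7) = 0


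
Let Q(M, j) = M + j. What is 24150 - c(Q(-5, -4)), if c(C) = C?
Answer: 24159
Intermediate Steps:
24150 - c(Q(-5, -4)) = 24150 - (-5 - 4) = 24150 - 1*(-9) = 24150 + 9 = 24159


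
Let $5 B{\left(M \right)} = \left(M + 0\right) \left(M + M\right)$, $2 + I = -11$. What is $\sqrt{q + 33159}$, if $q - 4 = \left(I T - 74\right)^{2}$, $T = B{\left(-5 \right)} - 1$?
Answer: $2 \sqrt{17411} \approx 263.9$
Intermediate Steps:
$I = -13$ ($I = -2 - 11 = -13$)
$B{\left(M \right)} = \frac{2 M^{2}}{5}$ ($B{\left(M \right)} = \frac{\left(M + 0\right) \left(M + M\right)}{5} = \frac{M 2 M}{5} = \frac{2 M^{2}}{5}$)
$T = 9$ ($T = \frac{2 \left(-5\right)^{2}}{5} - 1 = \frac{2}{5} \cdot 25 - 1 = 10 - 1 = 9$)
$q = 36485$ ($q = 4 + \left(\left(-13\right) 9 - 74\right)^{2} = 4 + \left(-117 - 74\right)^{2} = 4 + \left(-191\right)^{2} = 4 + 36481 = 36485$)
$\sqrt{q + 33159} = \sqrt{36485 + 33159} = \sqrt{69644} = 2 \sqrt{17411}$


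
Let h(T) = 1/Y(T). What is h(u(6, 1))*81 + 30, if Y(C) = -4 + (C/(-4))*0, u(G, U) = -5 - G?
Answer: 39/4 ≈ 9.7500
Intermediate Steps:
Y(C) = -4 (Y(C) = -4 + (C*(-¼))*0 = -4 - C/4*0 = -4 + 0 = -4)
h(T) = -¼ (h(T) = 1/(-4) = -¼)
h(u(6, 1))*81 + 30 = -¼*81 + 30 = -81/4 + 30 = 39/4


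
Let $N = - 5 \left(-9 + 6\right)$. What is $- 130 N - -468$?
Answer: $-1482$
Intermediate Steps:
$N = 15$ ($N = \left(-5\right) \left(-3\right) = 15$)
$- 130 N - -468 = \left(-130\right) 15 - -468 = -1950 + 468 = -1482$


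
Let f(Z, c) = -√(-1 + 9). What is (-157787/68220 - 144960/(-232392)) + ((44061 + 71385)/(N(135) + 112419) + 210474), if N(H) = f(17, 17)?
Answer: 1757106845056039943047247/8348358340979625780 + 230892*√2/12638031553 ≈ 2.1047e+5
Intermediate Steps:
f(Z, c) = -2*√2 (f(Z, c) = -√8 = -2*√2)
N(H) = -2*√2
(-157787/68220 - 144960/(-232392)) + ((44061 + 71385)/(N(135) + 112419) + 210474) = (-157787/68220 - 144960/(-232392)) + ((44061 + 71385)/(-2*√2 + 112419) + 210474) = (-157787*1/68220 - 144960*(-1/232392)) + (115446/(112419 - 2*√2) + 210474) = (-157787/68220 + 6040/9683) + (210474 + 115446/(112419 - 2*√2)) = -1115802721/660574260 + (210474 + 115446/(112419 - 2*√2)) = 139032590996519/660574260 + 115446/(112419 - 2*√2)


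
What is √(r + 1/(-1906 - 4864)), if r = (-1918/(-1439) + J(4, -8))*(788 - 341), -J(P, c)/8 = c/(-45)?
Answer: I*√34115809882698570/29226090 ≈ 6.3199*I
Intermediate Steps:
J(P, c) = 8*c/45 (J(P, c) = -8*c/(-45) = -8*c*(-1)/45 = -(-8)*c/45 = 8*c/45)
r = -862114/21585 (r = (-1918/(-1439) + (8/45)*(-8))*(788 - 341) = (-1918*(-1/1439) - 64/45)*447 = (1918/1439 - 64/45)*447 = -5786/64755*447 = -862114/21585 ≈ -39.940)
√(r + 1/(-1906 - 4864)) = √(-862114/21585 + 1/(-1906 - 4864)) = √(-862114/21585 + 1/(-6770)) = √(-862114/21585 - 1/6770) = √(-1167306673/29226090) = I*√34115809882698570/29226090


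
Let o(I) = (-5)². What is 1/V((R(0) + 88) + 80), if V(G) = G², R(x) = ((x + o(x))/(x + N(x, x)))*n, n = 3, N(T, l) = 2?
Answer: 4/168921 ≈ 2.3680e-5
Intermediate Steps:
o(I) = 25
R(x) = 3*(25 + x)/(2 + x) (R(x) = ((x + 25)/(x + 2))*3 = ((25 + x)/(2 + x))*3 = 3*(25 + x)/(2 + x))
1/V((R(0) + 88) + 80) = 1/(((3*(25 + 0)/(2 + 0) + 88) + 80)²) = 1/(((3*25/2 + 88) + 80)²) = 1/(((3*(½)*25 + 88) + 80)²) = 1/(((75/2 + 88) + 80)²) = 1/((251/2 + 80)²) = 1/((411/2)²) = 1/(168921/4) = 4/168921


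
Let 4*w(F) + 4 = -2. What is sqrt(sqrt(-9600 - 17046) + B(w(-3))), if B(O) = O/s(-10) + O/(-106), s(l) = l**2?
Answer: sqrt(-954 + 1123600*I*sqrt(26646))/1060 ≈ 9.0342 + 9.0343*I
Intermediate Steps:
w(F) = -3/2 (w(F) = -1 + (1/4)*(-2) = -1 - 1/2 = -3/2)
B(O) = 3*O/5300 (B(O) = O/((-10)**2) + O/(-106) = O/100 + O*(-1/106) = O*(1/100) - O/106 = O/100 - O/106 = 3*O/5300)
sqrt(sqrt(-9600 - 17046) + B(w(-3))) = sqrt(sqrt(-9600 - 17046) + (3/5300)*(-3/2)) = sqrt(sqrt(-26646) - 9/10600) = sqrt(I*sqrt(26646) - 9/10600) = sqrt(-9/10600 + I*sqrt(26646))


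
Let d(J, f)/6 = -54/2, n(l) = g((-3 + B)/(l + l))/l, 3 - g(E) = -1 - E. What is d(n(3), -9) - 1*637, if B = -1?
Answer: -799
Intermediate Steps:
g(E) = 4 + E (g(E) = 3 - (-1 - E) = 3 + (1 + E) = 4 + E)
n(l) = (4 - 2/l)/l (n(l) = (4 + (-3 - 1)/(l + l))/l = (4 - 4*1/(2*l))/l = (4 - 2/l)/l)
d(J, f) = -162 (d(J, f) = 6*(-54/2) = 6*(-54*1/2) = 6*(-27) = -162)
d(n(3), -9) - 1*637 = -162 - 1*637 = -162 - 637 = -799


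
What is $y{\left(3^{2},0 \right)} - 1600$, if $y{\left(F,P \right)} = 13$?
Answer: $-1587$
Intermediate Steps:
$y{\left(3^{2},0 \right)} - 1600 = 13 - 1600 = -1587$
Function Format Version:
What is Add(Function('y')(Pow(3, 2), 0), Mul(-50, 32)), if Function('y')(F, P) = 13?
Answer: -1587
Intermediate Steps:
Add(Function('y')(Pow(3, 2), 0), Mul(-50, 32)) = Add(13, Mul(-50, 32)) = Add(13, -1600) = -1587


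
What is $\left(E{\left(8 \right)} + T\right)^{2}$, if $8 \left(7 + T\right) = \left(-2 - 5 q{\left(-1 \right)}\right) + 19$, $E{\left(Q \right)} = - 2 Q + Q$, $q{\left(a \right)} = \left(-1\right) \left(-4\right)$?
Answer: $\frac{15129}{64} \approx 236.39$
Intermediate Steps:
$q{\left(a \right)} = 4$
$E{\left(Q \right)} = - Q$
$T = - \frac{59}{8}$ ($T = -7 + \frac{\left(-2 - 20\right) + 19}{8} = -7 + \frac{-22 + 19}{8} = -7 + \frac{1}{8} \left(-3\right) = -7 - \frac{3}{8} = - \frac{59}{8} \approx -7.375$)
$\left(E{\left(8 \right)} + T\right)^{2} = \left(\left(-1\right) 8 - \frac{59}{8}\right)^{2} = \left(-8 - \frac{59}{8}\right)^{2} = \left(- \frac{123}{8}\right)^{2} = \frac{15129}{64}$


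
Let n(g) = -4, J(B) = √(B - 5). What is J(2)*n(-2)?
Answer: -4*I*√3 ≈ -6.9282*I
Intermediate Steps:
J(B) = √(-5 + B)
J(2)*n(-2) = √(-5 + 2)*(-4) = √(-3)*(-4) = (I*√3)*(-4) = -4*I*√3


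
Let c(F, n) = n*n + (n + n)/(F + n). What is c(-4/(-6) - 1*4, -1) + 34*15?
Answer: 6649/13 ≈ 511.46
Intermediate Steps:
c(F, n) = n**2 + 2*n/(F + n) (c(F, n) = n**2 + (2*n)/(F + n) = n**2 + 2*n/(F + n))
c(-4/(-6) - 1*4, -1) + 34*15 = -(2 + (-1)**2 + (-4/(-6) - 1*4)*(-1))/((-4/(-6) - 1*4) - 1) + 34*15 = -(2 + 1 + (-4*(-1/6) - 4)*(-1))/((-4*(-1/6) - 4) - 1) + 510 = -(2 + 1 + (2/3 - 4)*(-1))/((2/3 - 4) - 1) + 510 = -(2 + 1 - 10/3*(-1))/(-10/3 - 1) + 510 = -(2 + 1 + 10/3)/(-13/3) + 510 = -1*(-3/13)*19/3 + 510 = 19/13 + 510 = 6649/13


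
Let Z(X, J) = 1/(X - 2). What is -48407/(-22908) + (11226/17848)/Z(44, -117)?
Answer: 63396233/2222076 ≈ 28.530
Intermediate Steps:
Z(X, J) = 1/(-2 + X)
-48407/(-22908) + (11226/17848)/Z(44, -117) = -48407/(-22908) + (11226/17848)/(1/(-2 + 44)) = -48407*(-1/22908) + (11226*(1/17848))/(1/42) = 48407/22908 + 5613/(8924*(1/42)) = 48407/22908 + (5613/8924)*42 = 48407/22908 + 117873/4462 = 63396233/2222076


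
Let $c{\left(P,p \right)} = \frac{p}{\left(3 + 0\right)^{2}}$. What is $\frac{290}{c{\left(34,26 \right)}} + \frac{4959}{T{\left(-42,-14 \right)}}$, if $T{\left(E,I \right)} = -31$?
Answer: $- \frac{24012}{403} \approx -59.583$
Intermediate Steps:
$c{\left(P,p \right)} = \frac{p}{9}$ ($c{\left(P,p \right)} = \frac{p}{3^{2}} = \frac{p}{9}$)
$\frac{290}{c{\left(34,26 \right)}} + \frac{4959}{T{\left(-42,-14 \right)}} = \frac{290}{\frac{1}{9} \cdot 26} + \frac{4959}{-31} = \frac{290}{\frac{26}{9}} + 4959 \left(- \frac{1}{31}\right) = 290 \cdot \frac{9}{26} - \frac{4959}{31} = \frac{1305}{13} - \frac{4959}{31} = - \frac{24012}{403}$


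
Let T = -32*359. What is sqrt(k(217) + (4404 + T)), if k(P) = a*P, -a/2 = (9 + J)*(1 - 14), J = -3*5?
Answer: 2*I*sqrt(10234) ≈ 202.33*I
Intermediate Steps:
J = -15
a = -156 (a = -2*(9 - 15)*(1 - 14) = -(-12)*(-13) = -2*78 = -156)
k(P) = -156*P
T = -11488
sqrt(k(217) + (4404 + T)) = sqrt(-156*217 + (4404 - 11488)) = sqrt(-33852 - 7084) = sqrt(-40936) = 2*I*sqrt(10234)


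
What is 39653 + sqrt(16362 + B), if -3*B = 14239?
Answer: 39653 + sqrt(104541)/3 ≈ 39761.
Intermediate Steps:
B = -14239/3 (B = -1/3*14239 = -14239/3 ≈ -4746.3)
39653 + sqrt(16362 + B) = 39653 + sqrt(16362 - 14239/3) = 39653 + sqrt(34847/3) = 39653 + sqrt(104541)/3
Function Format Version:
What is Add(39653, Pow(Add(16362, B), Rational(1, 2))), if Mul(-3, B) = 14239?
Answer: Add(39653, Mul(Rational(1, 3), Pow(104541, Rational(1, 2)))) ≈ 39761.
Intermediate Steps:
B = Rational(-14239, 3) (B = Mul(Rational(-1, 3), 14239) = Rational(-14239, 3) ≈ -4746.3)
Add(39653, Pow(Add(16362, B), Rational(1, 2))) = Add(39653, Pow(Add(16362, Rational(-14239, 3)), Rational(1, 2))) = Add(39653, Pow(Rational(34847, 3), Rational(1, 2))) = Add(39653, Mul(Rational(1, 3), Pow(104541, Rational(1, 2))))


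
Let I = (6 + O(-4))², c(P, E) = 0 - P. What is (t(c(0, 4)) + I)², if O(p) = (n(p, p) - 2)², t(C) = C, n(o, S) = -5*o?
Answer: 11859210000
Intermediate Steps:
c(P, E) = -P
O(p) = (-2 - 5*p)² (O(p) = (-5*p - 2)² = (-2 - 5*p)²)
I = 108900 (I = (6 + (2 + 5*(-4))²)² = (6 + (2 - 20)²)² = (6 + (-18)²)² = (6 + 324)² = 330² = 108900)
(t(c(0, 4)) + I)² = (-1*0 + 108900)² = (0 + 108900)² = 108900² = 11859210000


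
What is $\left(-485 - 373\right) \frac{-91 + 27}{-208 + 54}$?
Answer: $- \frac{2496}{7} \approx -356.57$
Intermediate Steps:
$\left(-485 - 373\right) \frac{-91 + 27}{-208 + 54} = - 858 \left(- \frac{64}{-154}\right) = - 858 \left(\left(-64\right) \left(- \frac{1}{154}\right)\right) = \left(-858\right) \frac{32}{77} = - \frac{2496}{7}$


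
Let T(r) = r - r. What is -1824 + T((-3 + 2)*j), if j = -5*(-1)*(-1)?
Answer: -1824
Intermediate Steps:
j = -5 (j = 5*(-1) = -5)
T(r) = 0
-1824 + T((-3 + 2)*j) = -1824 + 0 = -1824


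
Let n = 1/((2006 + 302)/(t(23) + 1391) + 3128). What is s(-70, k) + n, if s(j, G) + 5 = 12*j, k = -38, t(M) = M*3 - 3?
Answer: -3853032923/4559804 ≈ -845.00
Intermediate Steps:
t(M) = -3 + 3*M (t(M) = 3*M - 3 = -3 + 3*M)
s(j, G) = -5 + 12*j
n = 1457/4559804 (n = 1/((2006 + 302)/((-3 + 3*23) + 1391) + 3128) = 1/(2308/((-3 + 69) + 1391) + 3128) = 1/(2308/(66 + 1391) + 3128) = 1/(2308/1457 + 3128) = 1/(4559804/1457) = 1457/4559804 ≈ 0.00031953)
s(-70, k) + n = (-5 + 12*(-70)) + 1457/4559804 = (-5 - 840) + 1457/4559804 = -845 + 1457/4559804 = -3853032923/4559804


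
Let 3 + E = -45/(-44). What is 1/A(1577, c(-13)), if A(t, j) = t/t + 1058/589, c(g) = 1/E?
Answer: 589/1647 ≈ 0.35762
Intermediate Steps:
E = -87/44 (E = -3 - 45/(-44) = -3 - 45*(-1/44) = -3 + 45/44 = -87/44 ≈ -1.9773)
c(g) = -44/87 (c(g) = 1/(-87/44) = -44/87)
A(t, j) = 1647/589 (A(t, j) = 1 + 1058*(1/589) = 1 + 1058/589 = 1647/589)
1/A(1577, c(-13)) = 1/(1647/589) = 589/1647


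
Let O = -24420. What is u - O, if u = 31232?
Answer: 55652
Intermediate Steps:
u - O = 31232 - 1*(-24420) = 31232 + 24420 = 55652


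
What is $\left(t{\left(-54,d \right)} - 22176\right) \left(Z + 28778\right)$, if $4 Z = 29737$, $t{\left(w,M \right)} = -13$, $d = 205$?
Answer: $- \frac{3214054461}{4} \approx -8.0351 \cdot 10^{8}$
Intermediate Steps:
$Z = \frac{29737}{4}$ ($Z = \frac{1}{4} \cdot 29737 = \frac{29737}{4} \approx 7434.3$)
$\left(t{\left(-54,d \right)} - 22176\right) \left(Z + 28778\right) = \left(-13 - 22176\right) \left(\frac{29737}{4} + 28778\right) = \left(-22189\right) \frac{144849}{4} = - \frac{3214054461}{4}$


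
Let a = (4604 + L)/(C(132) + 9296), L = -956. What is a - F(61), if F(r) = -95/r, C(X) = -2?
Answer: 184243/94489 ≈ 1.9499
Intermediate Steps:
a = 608/1549 (a = (4604 - 956)/(-2 + 9296) = 3648/9294 = 3648*(1/9294) = 608/1549 ≈ 0.39251)
a - F(61) = 608/1549 - (-95)/61 = 608/1549 - 1*(-95/61) = 608/1549 + 95/61 = 184243/94489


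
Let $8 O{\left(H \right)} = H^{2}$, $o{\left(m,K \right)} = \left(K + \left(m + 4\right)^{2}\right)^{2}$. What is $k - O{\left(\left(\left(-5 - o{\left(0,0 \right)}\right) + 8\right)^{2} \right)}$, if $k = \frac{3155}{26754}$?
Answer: $- \frac{54807603374917}{107016} \approx -5.1214 \cdot 10^{8}$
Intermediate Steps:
$k = \frac{3155}{26754}$ ($k = 3155 \cdot \frac{1}{26754} = \frac{3155}{26754} \approx 0.11793$)
$o{\left(m,K \right)} = \left(K + \left(4 + m\right)^{2}\right)^{2}$
$O{\left(H \right)} = \frac{H^{2}}{8}$
$k - O{\left(\left(\left(-5 - o{\left(0,0 \right)}\right) + 8\right)^{2} \right)} = \frac{3155}{26754} - \frac{\left(\left(\left(-5 - \left(0 + \left(4 + 0\right)^{2}\right)^{2}\right) + 8\right)^{2}\right)^{2}}{8} = \frac{3155}{26754} - \frac{\left(\left(\left(-5 - \left(0 + 4^{2}\right)^{2}\right) + 8\right)^{2}\right)^{2}}{8} = \frac{3155}{26754} - \frac{\left(\left(\left(-5 - \left(0 + 16\right)^{2}\right) + 8\right)^{2}\right)^{2}}{8} = \frac{3155}{26754} - \frac{\left(\left(\left(-5 - 16^{2}\right) + 8\right)^{2}\right)^{2}}{8} = \frac{3155}{26754} - \frac{\left(\left(\left(-5 - 256\right) + 8\right)^{2}\right)^{2}}{8} = \frac{3155}{26754} - \frac{\left(\left(-261 + 8\right)^{2}\right)^{2}}{8} = \frac{3155}{26754} - \frac{\left(\left(-253\right)^{2}\right)^{2}}{8} = \frac{3155}{26754} - \frac{64009^{2}}{8} = \frac{3155}{26754} - \frac{1}{8} \cdot 4097152081 = \frac{3155}{26754} - \frac{4097152081}{8} = - \frac{54807603374917}{107016}$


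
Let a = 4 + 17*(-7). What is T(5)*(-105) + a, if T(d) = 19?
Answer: -2110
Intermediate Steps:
a = -115 (a = 4 - 119 = -115)
T(5)*(-105) + a = 19*(-105) - 115 = -1995 - 115 = -2110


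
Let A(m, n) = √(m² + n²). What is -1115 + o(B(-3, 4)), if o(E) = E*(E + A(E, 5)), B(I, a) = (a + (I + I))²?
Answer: -1099 + 4*√41 ≈ -1073.4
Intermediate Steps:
B(I, a) = (a + 2*I)²
o(E) = E*(E + √(25 + E²)) (o(E) = E*(E + √(E² + 5²)) = E*(E + √(E² + 25)) = E*(E + √(25 + E²)))
-1115 + o(B(-3, 4)) = -1115 + (4 + 2*(-3))²*((4 + 2*(-3))² + √(25 + ((4 + 2*(-3))²)²)) = -1115 + (4 - 6)²*((4 - 6)² + √(25 + ((4 - 6)²)²)) = -1115 + (-2)²*((-2)² + √(25 + ((-2)²)²)) = -1115 + 4*(4 + √(25 + 4²)) = -1115 + 4*(4 + √(25 + 16)) = -1115 + 4*(4 + √41) = -1115 + (16 + 4*√41) = -1099 + 4*√41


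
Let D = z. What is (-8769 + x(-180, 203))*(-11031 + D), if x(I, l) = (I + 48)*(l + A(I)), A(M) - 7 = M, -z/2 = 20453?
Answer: 661106073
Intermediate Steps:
z = -40906 (z = -2*20453 = -40906)
A(M) = 7 + M
D = -40906
x(I, l) = (48 + I)*(7 + I + l) (x(I, l) = (I + 48)*(l + (7 + I)) = (48 + I)*(7 + I + l))
(-8769 + x(-180, 203))*(-11031 + D) = (-8769 + (336 + (-180)² + 48*203 + 55*(-180) - 180*203))*(-11031 - 40906) = (-8769 + (336 + 32400 + 9744 - 9900 - 36540))*(-51937) = (-8769 - 3960)*(-51937) = -12729*(-51937) = 661106073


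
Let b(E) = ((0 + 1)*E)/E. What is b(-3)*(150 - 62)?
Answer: 88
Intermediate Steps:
b(E) = 1 (b(E) = (1*E)/E = E/E = 1)
b(-3)*(150 - 62) = 1*(150 - 62) = 1*88 = 88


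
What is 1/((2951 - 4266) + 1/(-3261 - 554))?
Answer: -3815/5016726 ≈ -0.00076046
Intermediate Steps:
1/((2951 - 4266) + 1/(-3261 - 554)) = 1/(-1315 + 1/(-3815)) = 1/(-1315 - 1/3815) = 1/(-5016726/3815) = -3815/5016726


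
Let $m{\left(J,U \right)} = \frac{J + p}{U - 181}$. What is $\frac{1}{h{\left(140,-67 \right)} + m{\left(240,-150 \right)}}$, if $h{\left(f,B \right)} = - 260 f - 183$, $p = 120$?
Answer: $- \frac{331}{12109333} \approx -2.7334 \cdot 10^{-5}$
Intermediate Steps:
$m{\left(J,U \right)} = \frac{120 + J}{-181 + U}$ ($m{\left(J,U \right)} = \frac{J + 120}{U - 181} = \frac{120 + J}{-181 + U}$)
$h{\left(f,B \right)} = -183 - 260 f$
$\frac{1}{h{\left(140,-67 \right)} + m{\left(240,-150 \right)}} = \frac{1}{\left(-183 - 36400\right) + \frac{120 + 240}{-181 - 150}} = \frac{1}{\left(-183 - 36400\right) + \frac{1}{-331} \cdot 360} = \frac{1}{-36583 - \frac{360}{331}} = \frac{1}{- \frac{12109333}{331}} = - \frac{331}{12109333}$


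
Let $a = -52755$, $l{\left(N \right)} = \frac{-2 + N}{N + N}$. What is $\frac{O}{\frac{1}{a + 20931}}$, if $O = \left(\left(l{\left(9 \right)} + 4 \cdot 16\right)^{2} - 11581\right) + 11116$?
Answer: $- \frac{1054276964}{9} \approx -1.1714 \cdot 10^{8}$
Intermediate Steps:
$l{\left(N \right)} = \frac{-2 + N}{2 N}$
$O = \frac{1192621}{324}$ ($O = \left(\left(\frac{-2 + 9}{2 \cdot 9} + 4 \cdot 16\right)^{2} - 11581\right) + 11116 = \left(\left(\frac{1}{2} \cdot \frac{1}{9} \cdot 7 + 64\right)^{2} - 11581\right) + 11116 = \left(\left(\frac{7}{18} + 64\right)^{2} - 11581\right) + 11116 = \left(\left(\frac{1159}{18}\right)^{2} - 11581\right) + 11116 = \left(\frac{1343281}{324} - 11581\right) + 11116 = - \frac{2408963}{324} + 11116 = \frac{1192621}{324} \approx 3680.9$)
$\frac{O}{\frac{1}{a + 20931}} = \frac{1192621}{324 \frac{1}{-52755 + 20931}} = \frac{1192621}{324 \frac{1}{-31824}} = \frac{1192621}{324 \left(- \frac{1}{31824}\right)} = \frac{1192621}{324} \left(-31824\right) = - \frac{1054276964}{9}$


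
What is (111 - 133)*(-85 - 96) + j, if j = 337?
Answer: 4319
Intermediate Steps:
(111 - 133)*(-85 - 96) + j = (111 - 133)*(-85 - 96) + 337 = -22*(-181) + 337 = 3982 + 337 = 4319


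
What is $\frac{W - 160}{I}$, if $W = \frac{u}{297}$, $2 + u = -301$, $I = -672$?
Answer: $\frac{15941}{66528} \approx 0.23961$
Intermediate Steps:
$u = -303$ ($u = -2 - 301 = -303$)
$W = - \frac{101}{99}$ ($W = - \frac{303}{297} = \left(-303\right) \frac{1}{297} = - \frac{101}{99} \approx -1.0202$)
$\frac{W - 160}{I} = \frac{- \frac{101}{99} - 160}{-672} = \left(- \frac{15941}{99}\right) \left(- \frac{1}{672}\right) = \frac{15941}{66528}$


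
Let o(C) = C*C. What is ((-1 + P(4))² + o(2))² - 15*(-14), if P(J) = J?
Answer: 379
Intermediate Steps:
o(C) = C²
((-1 + P(4))² + o(2))² - 15*(-14) = ((-1 + 4)² + 2²)² - 15*(-14) = (3² + 4)² + 210 = (9 + 4)² + 210 = 13² + 210 = 169 + 210 = 379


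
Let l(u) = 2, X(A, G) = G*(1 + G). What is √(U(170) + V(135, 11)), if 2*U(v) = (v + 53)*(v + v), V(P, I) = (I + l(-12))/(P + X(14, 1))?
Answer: 11*√5880451/137 ≈ 194.71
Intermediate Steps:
V(P, I) = (2 + I)/(2 + P) (V(P, I) = (I + 2)/(P + 1*(1 + 1)) = (2 + I)/(P + 1*2) = (2 + I)/(P + 2) = (2 + I)/(2 + P))
U(v) = v*(53 + v) (U(v) = ((v + 53)*(v + v))/2 = ((53 + v)*(2*v))/2 = (2*v*(53 + v))/2 = v*(53 + v))
√(U(170) + V(135, 11)) = √(170*(53 + 170) + (2 + 11)/(2 + 135)) = √(170*223 + 13/137) = √(37910 + (1/137)*13) = √(37910 + 13/137) = √(5193683/137) = 11*√5880451/137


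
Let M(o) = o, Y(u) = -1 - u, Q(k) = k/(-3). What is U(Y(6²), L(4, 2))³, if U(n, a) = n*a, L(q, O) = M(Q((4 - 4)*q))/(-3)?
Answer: 0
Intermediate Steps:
Q(k) = -k/3 (Q(k) = k*(-⅓) = -k/3)
L(q, O) = 0 (L(q, O) = -(4 - 4)*q/3/(-3) = -0*q*(-⅓) = -⅓*0*(-⅓) = 0*(-⅓) = 0)
U(n, a) = a*n
U(Y(6²), L(4, 2))³ = (0*(-1 - 1*6²))³ = (0*(-1 - 1*36))³ = (0*(-1 - 36))³ = (0*(-37))³ = 0³ = 0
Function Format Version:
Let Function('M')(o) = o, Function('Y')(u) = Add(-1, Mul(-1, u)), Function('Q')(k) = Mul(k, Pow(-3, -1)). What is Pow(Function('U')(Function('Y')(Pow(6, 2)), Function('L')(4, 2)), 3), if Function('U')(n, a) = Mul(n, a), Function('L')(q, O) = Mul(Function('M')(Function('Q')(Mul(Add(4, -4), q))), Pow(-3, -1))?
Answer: 0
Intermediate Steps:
Function('Q')(k) = Mul(Rational(-1, 3), k) (Function('Q')(k) = Mul(k, Rational(-1, 3)) = Mul(Rational(-1, 3), k))
Function('L')(q, O) = 0 (Function('L')(q, O) = Mul(Mul(Rational(-1, 3), Mul(Add(4, -4), q)), Pow(-3, -1)) = Mul(Mul(Rational(-1, 3), Mul(0, q)), Rational(-1, 3)) = Mul(Mul(Rational(-1, 3), 0), Rational(-1, 3)) = Mul(0, Rational(-1, 3)) = 0)
Function('U')(n, a) = Mul(a, n)
Pow(Function('U')(Function('Y')(Pow(6, 2)), Function('L')(4, 2)), 3) = Pow(Mul(0, Add(-1, Mul(-1, Pow(6, 2)))), 3) = Pow(Mul(0, Add(-1, Mul(-1, 36))), 3) = Pow(Mul(0, Add(-1, -36)), 3) = Pow(Mul(0, -37), 3) = Pow(0, 3) = 0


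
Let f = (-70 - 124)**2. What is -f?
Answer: -37636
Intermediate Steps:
f = 37636 (f = (-194)**2 = 37636)
-f = -1*37636 = -37636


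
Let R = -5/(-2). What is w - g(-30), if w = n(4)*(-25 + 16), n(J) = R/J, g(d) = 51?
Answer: -453/8 ≈ -56.625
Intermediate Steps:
R = 5/2 (R = -5*(-½) = 5/2 ≈ 2.5000)
n(J) = 5/(2*J)
w = -45/8 (w = ((5/2)/4)*(-25 + 16) = ((5/2)*(¼))*(-9) = (5/8)*(-9) = -45/8 ≈ -5.6250)
w - g(-30) = -45/8 - 1*51 = -45/8 - 51 = -453/8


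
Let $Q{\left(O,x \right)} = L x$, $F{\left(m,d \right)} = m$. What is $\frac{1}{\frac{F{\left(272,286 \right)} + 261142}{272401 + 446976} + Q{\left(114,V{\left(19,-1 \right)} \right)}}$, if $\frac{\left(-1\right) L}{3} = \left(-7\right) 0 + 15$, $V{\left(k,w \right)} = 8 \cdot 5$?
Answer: $- \frac{719377}{1294617186} \approx -0.00055567$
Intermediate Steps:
$V{\left(k,w \right)} = 40$
$L = -45$ ($L = - 3 \left(\left(-7\right) 0 + 15\right) = - 3 \left(0 + 15\right) = \left(-3\right) 15 = -45$)
$Q{\left(O,x \right)} = - 45 x$
$\frac{1}{\frac{F{\left(272,286 \right)} + 261142}{272401 + 446976} + Q{\left(114,V{\left(19,-1 \right)} \right)}} = \frac{1}{\frac{272 + 261142}{272401 + 446976} - 1800} = \frac{1}{\frac{261414}{719377} - 1800} = \frac{1}{- \frac{1294617186}{719377}} = - \frac{719377}{1294617186}$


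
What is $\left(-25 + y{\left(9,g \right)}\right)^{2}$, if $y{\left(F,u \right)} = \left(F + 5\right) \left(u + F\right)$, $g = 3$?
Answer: $20449$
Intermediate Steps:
$y{\left(F,u \right)} = \left(5 + F\right) \left(F + u\right)$
$\left(-25 + y{\left(9,g \right)}\right)^{2} = \left(-25 + \left(9^{2} + 5 \cdot 9 + 5 \cdot 3 + 9 \cdot 3\right)\right)^{2} = \left(-25 + \left(81 + 45 + 15 + 27\right)\right)^{2} = \left(-25 + 168\right)^{2} = 143^{2} = 20449$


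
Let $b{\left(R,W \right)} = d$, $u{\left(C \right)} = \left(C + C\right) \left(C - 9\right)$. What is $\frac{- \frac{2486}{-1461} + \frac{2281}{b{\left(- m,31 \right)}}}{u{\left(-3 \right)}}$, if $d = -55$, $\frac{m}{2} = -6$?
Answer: $- \frac{3195811}{5785560} \approx -0.55238$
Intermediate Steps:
$m = -12$ ($m = 2 \left(-6\right) = -12$)
$u{\left(C \right)} = 2 C \left(-9 + C\right)$
$b{\left(R,W \right)} = -55$
$\frac{- \frac{2486}{-1461} + \frac{2281}{b{\left(- m,31 \right)}}}{u{\left(-3 \right)}} = \frac{- \frac{2486}{-1461} + \frac{2281}{-55}}{2 \left(-3\right) \left(-9 - 3\right)} = \frac{\left(-2486\right) \left(- \frac{1}{1461}\right) + 2281 \left(- \frac{1}{55}\right)}{2 \left(-3\right) \left(-12\right)} = \frac{\frac{2486}{1461} - \frac{2281}{55}}{72} = \left(- \frac{3195811}{80355}\right) \frac{1}{72} = - \frac{3195811}{5785560}$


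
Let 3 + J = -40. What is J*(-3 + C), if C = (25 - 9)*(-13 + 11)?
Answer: 1505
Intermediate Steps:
J = -43 (J = -3 - 40 = -43)
C = -32 (C = 16*(-2) = -32)
J*(-3 + C) = -43*(-3 - 32) = -43*(-35) = 1505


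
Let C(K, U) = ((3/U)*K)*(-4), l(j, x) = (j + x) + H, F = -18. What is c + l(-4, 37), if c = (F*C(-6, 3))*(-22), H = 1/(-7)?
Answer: 66758/7 ≈ 9536.9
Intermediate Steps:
H = -⅐ ≈ -0.14286
l(j, x) = -⅐ + j + x (l(j, x) = (j + x) - ⅐ = -⅐ + j + x)
C(K, U) = -12*K/U (C(K, U) = (3*K/U)*(-4) = -12*K/U)
c = 9504 (c = -(-216)*(-6)/3*(-22) = -18*24*(-22) = -432*(-22) = 9504)
c + l(-4, 37) = 9504 + (-⅐ - 4 + 37) = 9504 + 230/7 = 66758/7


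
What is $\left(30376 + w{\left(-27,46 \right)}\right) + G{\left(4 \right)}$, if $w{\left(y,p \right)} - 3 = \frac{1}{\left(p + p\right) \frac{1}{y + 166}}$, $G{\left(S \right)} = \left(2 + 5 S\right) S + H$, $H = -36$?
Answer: $\frac{2799791}{92} \approx 30433.0$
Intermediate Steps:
$G{\left(S \right)} = -36 + S \left(2 + 5 S\right)$ ($G{\left(S \right)} = \left(2 + 5 S\right) S - 36 = S \left(2 + 5 S\right) - 36 = -36 + S \left(2 + 5 S\right)$)
$w{\left(y,p \right)} = 3 + \frac{166 + y}{2 p}$ ($w{\left(y,p \right)} = 3 + \frac{1}{\left(p + p\right) \frac{1}{y + 166}} = 3 + \frac{1}{2 p \frac{1}{166 + y}} = 3 + \frac{166 + y}{2 p}$)
$\left(30376 + w{\left(-27,46 \right)}\right) + G{\left(4 \right)} = \left(30376 + \frac{166 - 27 + 6 \cdot 46}{2 \cdot 46}\right) + \left(-36 + 2 \cdot 4 + 5 \cdot 4^{2}\right) = \left(30376 + \frac{1}{2} \cdot \frac{1}{46} \left(166 - 27 + 276\right)\right) + \left(-36 + 8 + 5 \cdot 16\right) = \left(30376 + \frac{1}{2} \cdot \frac{1}{46} \cdot 415\right) + \left(-36 + 8 + 80\right) = \left(30376 + \frac{415}{92}\right) + 52 = \frac{2795007}{92} + 52 = \frac{2799791}{92}$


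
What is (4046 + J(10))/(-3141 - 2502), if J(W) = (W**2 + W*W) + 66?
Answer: -392/513 ≈ -0.76413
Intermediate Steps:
J(W) = 66 + 2*W**2 (J(W) = (W**2 + W**2) + 66 = 2*W**2 + 66 = 66 + 2*W**2)
(4046 + J(10))/(-3141 - 2502) = (4046 + (66 + 2*10**2))/(-3141 - 2502) = (4046 + (66 + 2*100))/(-5643) = (4046 + (66 + 200))*(-1/5643) = (4046 + 266)*(-1/5643) = 4312*(-1/5643) = -392/513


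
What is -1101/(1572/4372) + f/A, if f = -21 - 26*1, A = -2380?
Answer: -954685623/311780 ≈ -3062.0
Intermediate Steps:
f = -47 (f = -21 - 26 = -47)
-1101/(1572/4372) + f/A = -1101/(1572/4372) - 47/(-2380) = -1101/(1572*(1/4372)) - 47*(-1/2380) = -1101/393/1093 + 47/2380 = -1101*1093/393 + 47/2380 = -401131/131 + 47/2380 = -954685623/311780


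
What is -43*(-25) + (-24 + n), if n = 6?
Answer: 1057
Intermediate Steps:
-43*(-25) + (-24 + n) = -43*(-25) + (-24 + 6) = 1075 - 18 = 1057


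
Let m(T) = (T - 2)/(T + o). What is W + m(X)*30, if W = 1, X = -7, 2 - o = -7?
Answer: -134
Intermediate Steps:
o = 9 (o = 2 - 1*(-7) = 2 + 7 = 9)
m(T) = (-2 + T)/(9 + T) (m(T) = (T - 2)/(T + 9) = (-2 + T)/(9 + T))
W + m(X)*30 = 1 + ((-2 - 7)/(9 - 7))*30 = 1 + (-9/2)*30 = 1 + ((1/2)*(-9))*30 = 1 - 9/2*30 = 1 - 135 = -134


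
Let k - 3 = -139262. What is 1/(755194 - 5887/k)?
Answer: 139259/105167567133 ≈ 1.3242e-6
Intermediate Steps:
k = -139259 (k = 3 - 139262 = -139259)
1/(755194 - 5887/k) = 1/(755194 - 5887/(-139259)) = 1/(755194 - 5887*(-1/139259)) = 1/(755194 + 5887/139259) = 1/(105167567133/139259) = 139259/105167567133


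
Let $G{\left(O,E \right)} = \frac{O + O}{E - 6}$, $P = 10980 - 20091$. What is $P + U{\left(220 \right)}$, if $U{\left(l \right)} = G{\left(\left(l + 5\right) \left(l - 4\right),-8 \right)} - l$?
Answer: $- \frac{113917}{7} \approx -16274.0$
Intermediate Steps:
$P = -9111$ ($P = 10980 - 20091 = -9111$)
$G{\left(O,E \right)} = \frac{2 O}{-6 + E}$
$U{\left(l \right)} = - l - \frac{\left(-4 + l\right) \left(5 + l\right)}{7}$ ($U{\left(l \right)} = \frac{2 \left(l + 5\right) \left(l - 4\right)}{-6 - 8} - l = \frac{2 \left(5 + l\right) \left(-4 + l\right)}{-14} - l = 2 \left(-4 + l\right) \left(5 + l\right) \left(- \frac{1}{14}\right) - l = - \frac{\left(-4 + l\right) \left(5 + l\right)}{7} - l = - l - \frac{\left(-4 + l\right) \left(5 + l\right)}{7}$)
$P + U{\left(220 \right)} = -9111 - \left(\frac{1740}{7} + \frac{48400}{7}\right) = -9111 - \frac{50140}{7} = - \frac{113917}{7}$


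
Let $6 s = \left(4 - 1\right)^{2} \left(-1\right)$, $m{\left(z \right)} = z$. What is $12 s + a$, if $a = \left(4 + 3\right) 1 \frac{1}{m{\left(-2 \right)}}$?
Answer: $- \frac{43}{2} \approx -21.5$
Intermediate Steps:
$a = - \frac{7}{2}$ ($a = \left(4 + 3\right) 1 \frac{1}{-2} = 7 \cdot 1 \left(- \frac{1}{2}\right) = 7 \left(- \frac{1}{2}\right) = - \frac{7}{2} \approx -3.5$)
$s = - \frac{3}{2}$ ($s = \frac{\left(4 - 1\right)^{2} \left(-1\right)}{6} = \frac{3^{2} \left(-1\right)}{6} = \frac{9 \left(-1\right)}{6} = \frac{1}{6} \left(-9\right) = - \frac{3}{2} \approx -1.5$)
$12 s + a = 12 \left(- \frac{3}{2}\right) - \frac{7}{2} = -18 - \frac{7}{2} = - \frac{43}{2}$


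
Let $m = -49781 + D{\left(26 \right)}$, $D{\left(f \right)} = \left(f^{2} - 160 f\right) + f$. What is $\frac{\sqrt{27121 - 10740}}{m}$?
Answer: $- \frac{\sqrt{16381}}{53239} \approx -0.002404$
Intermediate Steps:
$D{\left(f \right)} = f^{2} - 159 f$
$m = -53239$ ($m = -49781 + 26 \left(-159 + 26\right) = -49781 + 26 \left(-133\right) = -49781 - 3458 = -53239$)
$\frac{\sqrt{27121 - 10740}}{m} = \frac{\sqrt{27121 - 10740}}{-53239} = \sqrt{16381} \left(- \frac{1}{53239}\right) = - \frac{\sqrt{16381}}{53239}$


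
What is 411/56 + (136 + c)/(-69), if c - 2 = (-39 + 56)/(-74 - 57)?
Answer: 2703613/506184 ≈ 5.3412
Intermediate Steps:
c = 245/131 (c = 2 + (-39 + 56)/(-74 - 57) = 2 + 17/(-131) = 2 + 17*(-1/131) = 2 - 17/131 = 245/131 ≈ 1.8702)
411/56 + (136 + c)/(-69) = 411/56 + (136 + 245/131)/(-69) = 411*(1/56) + (18061/131)*(-1/69) = 411/56 - 18061/9039 = 2703613/506184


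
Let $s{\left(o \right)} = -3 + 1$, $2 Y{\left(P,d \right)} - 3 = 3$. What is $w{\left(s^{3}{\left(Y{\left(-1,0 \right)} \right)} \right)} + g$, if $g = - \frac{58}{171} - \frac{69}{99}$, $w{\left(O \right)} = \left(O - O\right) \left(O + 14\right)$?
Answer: $- \frac{1949}{1881} \approx -1.0362$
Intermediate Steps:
$Y{\left(P,d \right)} = 3$ ($Y{\left(P,d \right)} = \frac{3}{2} + \frac{1}{2} \cdot 3 = \frac{3}{2} + \frac{3}{2} = 3$)
$s{\left(o \right)} = -2$
$w{\left(O \right)} = 0$ ($w{\left(O \right)} = 0 \left(14 + O\right) = 0$)
$g = - \frac{1949}{1881}$ ($g = \left(-58\right) \frac{1}{171} - \frac{23}{33} = - \frac{58}{171} - \frac{23}{33} = - \frac{1949}{1881} \approx -1.0362$)
$w{\left(s^{3}{\left(Y{\left(-1,0 \right)} \right)} \right)} + g = 0 - \frac{1949}{1881} = - \frac{1949}{1881}$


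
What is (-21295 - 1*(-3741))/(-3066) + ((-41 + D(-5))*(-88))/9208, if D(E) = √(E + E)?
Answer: 10793710/1764483 - 11*I*√10/1151 ≈ 6.1172 - 0.030222*I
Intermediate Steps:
D(E) = √2*√E (D(E) = √(2*E) = √2*√E)
(-21295 - 1*(-3741))/(-3066) + ((-41 + D(-5))*(-88))/9208 = (-21295 - 1*(-3741))/(-3066) + ((-41 + √2*√(-5))*(-88))/9208 = (-21295 + 3741)*(-1/3066) + ((-41 + √2*(I*√5))*(-88))*(1/9208) = -17554*(-1/3066) + ((-41 + I*√10)*(-88))*(1/9208) = 8777/1533 + (3608 - 88*I*√10)*(1/9208) = 8777/1533 + (451/1151 - 11*I*√10/1151) = 10793710/1764483 - 11*I*√10/1151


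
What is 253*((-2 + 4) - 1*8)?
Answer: -1518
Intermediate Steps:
253*((-2 + 4) - 1*8) = 253*(2 - 8) = 253*(-6) = -1518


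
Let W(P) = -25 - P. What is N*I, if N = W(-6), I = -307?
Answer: 5833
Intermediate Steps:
N = -19 (N = -25 - 1*(-6) = -25 + 6 = -19)
N*I = -19*(-307) = 5833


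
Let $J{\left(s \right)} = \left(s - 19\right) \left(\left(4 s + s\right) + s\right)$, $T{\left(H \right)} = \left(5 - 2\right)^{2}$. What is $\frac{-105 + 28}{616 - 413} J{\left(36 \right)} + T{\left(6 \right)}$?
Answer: $- \frac{40131}{29} \approx -1383.8$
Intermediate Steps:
$T{\left(H \right)} = 9$ ($T{\left(H \right)} = 3^{2} = 9$)
$J{\left(s \right)} = 6 s \left(-19 + s\right)$ ($J{\left(s \right)} = \left(-19 + s\right) \left(5 s + s\right) = \left(-19 + s\right) 6 s = 6 s \left(-19 + s\right)$)
$\frac{-105 + 28}{616 - 413} J{\left(36 \right)} + T{\left(6 \right)} = \frac{-105 + 28}{616 - 413} \cdot 6 \cdot 36 \left(-19 + 36\right) + 9 = - \frac{77}{203} \cdot 6 \cdot 36 \cdot 17 + 9 = \left(-77\right) \frac{1}{203} \cdot 3672 + 9 = \left(- \frac{11}{29}\right) 3672 + 9 = - \frac{40392}{29} + 9 = - \frac{40131}{29}$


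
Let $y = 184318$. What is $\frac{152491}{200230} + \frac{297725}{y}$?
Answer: $\frac{21930078222}{9226498285} \approx 2.3769$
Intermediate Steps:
$\frac{152491}{200230} + \frac{297725}{y} = \frac{152491}{200230} + \frac{297725}{184318} = \frac{21930078222}{9226498285}$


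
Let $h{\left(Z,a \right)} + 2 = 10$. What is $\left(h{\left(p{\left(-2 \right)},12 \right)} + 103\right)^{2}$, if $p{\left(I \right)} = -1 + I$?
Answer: $12321$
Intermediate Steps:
$h{\left(Z,a \right)} = 8$ ($h{\left(Z,a \right)} = -2 + 10 = 8$)
$\left(h{\left(p{\left(-2 \right)},12 \right)} + 103\right)^{2} = \left(8 + 103\right)^{2} = 111^{2} = 12321$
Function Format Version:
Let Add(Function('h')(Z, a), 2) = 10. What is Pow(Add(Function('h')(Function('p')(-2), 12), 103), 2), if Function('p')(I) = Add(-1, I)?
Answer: 12321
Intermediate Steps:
Function('h')(Z, a) = 8 (Function('h')(Z, a) = Add(-2, 10) = 8)
Pow(Add(Function('h')(Function('p')(-2), 12), 103), 2) = Pow(Add(8, 103), 2) = Pow(111, 2) = 12321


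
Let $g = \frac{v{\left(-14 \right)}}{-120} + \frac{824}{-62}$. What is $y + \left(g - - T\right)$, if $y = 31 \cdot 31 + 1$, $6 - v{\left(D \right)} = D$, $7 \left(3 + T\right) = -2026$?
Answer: $\frac{854261}{1302} \approx 656.11$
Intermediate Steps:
$T = - \frac{2047}{7}$ ($T = -3 + \frac{1}{7} \left(-2026\right) = -3 - \frac{2026}{7} = - \frac{2047}{7} \approx -292.43$)
$v{\left(D \right)} = 6 - D$
$g = - \frac{2503}{186}$ ($g = \frac{6 - -14}{-120} + \frac{824}{-62} = \left(6 + 14\right) \left(- \frac{1}{120}\right) + 824 \left(- \frac{1}{62}\right) = 20 \left(- \frac{1}{120}\right) - \frac{412}{31} = - \frac{1}{6} - \frac{412}{31} = - \frac{2503}{186} \approx -13.457$)
$y = 962$ ($y = 961 + 1 = 962$)
$y + \left(g - - T\right) = 962 - \left(\frac{2503}{186} - - \frac{2047}{7}\right) = 962 - \frac{398263}{1302} = \frac{854261}{1302}$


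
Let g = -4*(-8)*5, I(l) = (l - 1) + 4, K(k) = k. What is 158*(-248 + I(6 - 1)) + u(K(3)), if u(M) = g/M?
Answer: -113600/3 ≈ -37867.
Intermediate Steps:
I(l) = 3 + l (I(l) = (-1 + l) + 4 = 3 + l)
g = 160 (g = 32*5 = 160)
u(M) = 160/M
158*(-248 + I(6 - 1)) + u(K(3)) = 158*(-248 + (3 + (6 - 1))) + 160/3 = 158*(-248 + (3 + 5)) + 160*(1/3) = 158*(-248 + 8) + 160/3 = 158*(-240) + 160/3 = -37920 + 160/3 = -113600/3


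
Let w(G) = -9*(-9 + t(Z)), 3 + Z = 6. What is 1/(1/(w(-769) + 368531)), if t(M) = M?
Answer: 368585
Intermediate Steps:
Z = 3 (Z = -3 + 6 = 3)
w(G) = 54 (w(G) = -9*(-9 + 3) = -9*(-6) = 54)
1/(1/(w(-769) + 368531)) = 1/(1/(54 + 368531)) = 1/(1/368585) = 368585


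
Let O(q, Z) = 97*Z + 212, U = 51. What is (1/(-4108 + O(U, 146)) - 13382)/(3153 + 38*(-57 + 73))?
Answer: -137379611/38610426 ≈ -3.5581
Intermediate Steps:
O(q, Z) = 212 + 97*Z
(1/(-4108 + O(U, 146)) - 13382)/(3153 + 38*(-57 + 73)) = (1/(-4108 + (212 + 97*146)) - 13382)/(3153 + 38*(-57 + 73)) = (1/(-4108 + (212 + 14162)) - 13382)/(3153 + 38*16) = (1/(-4108 + 14374) - 13382)/(3153 + 608) = (1/10266 - 13382)/3761 = (1/10266 - 13382)*(1/3761) = -137379611/10266*1/3761 = -137379611/38610426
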